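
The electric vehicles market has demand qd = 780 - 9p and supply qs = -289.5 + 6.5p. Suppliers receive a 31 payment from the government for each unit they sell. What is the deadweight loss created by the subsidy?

Pre-subsidy: 780 - 9p = -289.5 + 6.5p gives p* = 69, q* = 159.
With the subsidy, sellers receive ps = pb + 31 for each unit, where pb is the price buyers pay.
Supply in terms of pb becomes qs = -289.5 + 6.5(pb + 31) = -88 + 6.5pb. Setting this equal to demand: 780 - 9pb = -88 + 6.5pb, so pb = 56.
Sellers receive ps = 56 + 31 = 87; q' = 780 − 9·56 = 276.
The subsidy expands output by 276 − 159 = 117 past the efficient level; on those units the gap between marginal cost and willingness to pay runs from 0 up to 31.
DWL = ½ × 31 × 117 = 1813.5.

Deadweight loss = 1813.5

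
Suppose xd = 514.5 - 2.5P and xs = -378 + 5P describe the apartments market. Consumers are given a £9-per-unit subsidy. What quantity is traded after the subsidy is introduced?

x' = 232

Pre-subsidy: 514.5 - 2.5P = -378 + 5P gives P* = 119, x* = 217.
With the rebate, buyers effectively pay Pb = Ps − 9, where Ps is the price sellers receive.
Demand in terms of Ps becomes xd = 514.5 − 2.5(Ps − 9) = 537 - 2.5Ps. Setting this equal to supply: 537 - 2.5Ps = -378 + 5Ps, so Ps = 122.
Buyers pay Pb = 122 − 9 = 113; x' = -378 + 5·122 = 232.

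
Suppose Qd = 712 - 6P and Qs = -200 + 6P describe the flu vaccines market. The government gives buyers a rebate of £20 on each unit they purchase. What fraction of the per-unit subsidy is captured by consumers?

Pre-subsidy: 712 - 6P = -200 + 6P gives P* = 76, Q* = 256.
With the rebate, buyers effectively pay Pb = Ps − 20, where Ps is the price sellers receive.
Demand in terms of Ps becomes Qd = 712 − 6(Ps − 20) = 832 - 6Ps. Setting this equal to supply: 832 - 6Ps = -200 + 6Ps, so Ps = 86.
Buyers pay Pb = 86 − 20 = 66; Q' = -200 + 6·86 = 316.
Buyers' price falls by P* − Pb = 76 − 66 = 10; sellers' price rises by Ps − P* = 86 − 76 = 10.
So consumers capture 10/20 = 0.5 of each unit of subsidy.

Consumer share = 0.5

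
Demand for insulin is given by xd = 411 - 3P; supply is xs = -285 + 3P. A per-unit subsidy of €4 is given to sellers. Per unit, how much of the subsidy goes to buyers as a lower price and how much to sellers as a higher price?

Buyers gain €2 per unit; sellers gain €2 per unit

Pre-subsidy: 411 - 3P = -285 + 3P gives P* = 116, x* = 63.
With the subsidy, sellers receive Ps = Pb + 4 for each unit, where Pb is the price buyers pay.
Supply in terms of Pb becomes xs = -285 + 3(Pb + 4) = -273 + 3Pb. Setting this equal to demand: 411 - 3Pb = -273 + 3Pb, so Pb = 114.
Sellers receive Ps = 114 + 4 = 118; x' = 411 − 3·114 = 69.
Buyers' price falls by P* − Pb = 116 − 114 = 2; sellers' price rises by Ps − P* = 118 − 116 = 2.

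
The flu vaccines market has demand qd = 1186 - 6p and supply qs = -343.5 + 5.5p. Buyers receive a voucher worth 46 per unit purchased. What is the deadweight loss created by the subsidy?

Deadweight loss = 3036

Pre-subsidy: 1186 - 6p = -343.5 + 5.5p gives p* = 133, q* = 388.
With the rebate, buyers effectively pay pb = ps − 46, where ps is the price sellers receive.
Demand in terms of ps becomes qd = 1186 − 6(ps − 46) = 1462 - 6ps. Setting this equal to supply: 1462 - 6ps = -343.5 + 5.5ps, so ps = 157.
Buyers pay pb = 157 − 46 = 111; q' = -343.5 + 5.5·157 = 520.
The subsidy expands output by 520 − 388 = 132 past the efficient level; on those units the gap between marginal cost and willingness to pay runs from 0 up to 46.
DWL = ½ × 46 × 132 = 3036.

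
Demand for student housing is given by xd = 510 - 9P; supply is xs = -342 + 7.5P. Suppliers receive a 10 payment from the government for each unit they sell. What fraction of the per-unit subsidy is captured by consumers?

Pre-subsidy: 510 - 9P = -342 + 7.5P gives P* = 568/11, x* = 498/11.
With the subsidy, sellers receive Ps = Pb + 10 for each unit, where Pb is the price buyers pay.
Supply in terms of Pb becomes xs = -342 + 7.5(Pb + 10) = -267 + 7.5Pb. Setting this equal to demand: 510 - 9Pb = -267 + 7.5Pb, so Pb = 518/11.
Sellers receive Ps = 518/11 + 10 = 628/11; x' = 510 − 9·(518/11) = 948/11.
Buyers' price falls by P* − Pb = 568/11 − 518/11 = 50/11; sellers' price rises by Ps − P* = 628/11 − 568/11 = 60/11.
So consumers capture (50/11)/10 = 5/11 of each unit of subsidy.

Consumer share = 5/11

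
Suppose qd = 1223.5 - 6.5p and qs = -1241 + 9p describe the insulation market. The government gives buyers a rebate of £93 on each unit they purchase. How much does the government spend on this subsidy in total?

Pre-subsidy: 1223.5 - 6.5p = -1241 + 9p gives p* = 159, q* = 190.
With the rebate, buyers effectively pay pb = ps − 93, where ps is the price sellers receive.
Demand in terms of ps becomes qd = 1223.5 − 6.5(ps − 93) = 1828 - 6.5ps. Setting this equal to supply: 1828 - 6.5ps = -1241 + 9ps, so ps = 198.
Buyers pay pb = 198 − 93 = 105; q' = -1241 + 9·198 = 541.
Government outlay = subsidy × quantity = 93 × 541 = 50313.

Government cost = £50313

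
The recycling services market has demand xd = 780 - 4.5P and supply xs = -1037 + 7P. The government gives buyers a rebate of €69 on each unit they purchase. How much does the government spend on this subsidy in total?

Pre-subsidy: 780 - 4.5P = -1037 + 7P gives P* = 158, x* = 69.
With the rebate, buyers effectively pay Pb = Ps − 69, where Ps is the price sellers receive.
Demand in terms of Ps becomes xd = 780 − 4.5(Ps − 69) = 1090.5 - 4.5Ps. Setting this equal to supply: 1090.5 - 4.5Ps = -1037 + 7Ps, so Ps = 185.
Buyers pay Pb = 185 − 69 = 116; x' = -1037 + 7·185 = 258.
Government outlay = subsidy × quantity = 69 × 258 = 17802.

Government cost = €17802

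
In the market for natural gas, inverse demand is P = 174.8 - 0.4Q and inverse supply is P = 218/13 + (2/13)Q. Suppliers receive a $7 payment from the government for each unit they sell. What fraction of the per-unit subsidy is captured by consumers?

Pre-subsidy: 174.8 - 0.4Q = 218/13 + (2/13)Q gives Q* = 856/3 and P* = 182/3.
With the subsidy, sellers receive Ps = Pb + 7 for each unit, where Pb is the price buyers pay.
On the curves, Pb = 174.8 - 0.4Q and Ps = 218/13 + (2/13)Q; the wedge Ps − Pb = 7 gives 218/13 + (2/13)Q − (174.8 - 0.4Q) = 7, so Q' = 10727/36.
Then Pb = 174.8 − 0.4·(10727/36) = 1001/18 and Ps = 218/13 + (2/13)·(10727/36) = 1127/18.
Buyers' price falls by P* − Pb = 182/3 − 1001/18 = 91/18; sellers' price rises by Ps − P* = 1127/18 − 182/3 = 35/18.
So consumers capture (91/18)/7 = 13/18 of each unit of subsidy.

Consumer share = 13/18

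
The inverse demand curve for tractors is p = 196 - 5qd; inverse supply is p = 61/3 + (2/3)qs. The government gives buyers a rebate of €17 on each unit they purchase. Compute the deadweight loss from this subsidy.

Deadweight loss = €25.5

Pre-subsidy: 196 - 5q = 61/3 + (2/3)q gives q* = 31 and p* = 41.
With the rebate, buyers effectively pay pb = ps − 17, where ps is the price sellers receive.
On the curves, pb = 196 - 5q and ps = 61/3 + (2/3)q; the wedge ps − pb = 17 gives 61/3 + (2/3)q − (196 - 5q) = 17, so q' = 34.
Then pb = 196 − 5·34 = 26 and ps = 61/3 + (2/3)·34 = 43.
The subsidy expands output by 34 − 31 = 3 past the efficient level; on those units the gap between marginal cost and willingness to pay runs from 0 up to 17.
DWL = ½ × 17 × 3 = 25.5.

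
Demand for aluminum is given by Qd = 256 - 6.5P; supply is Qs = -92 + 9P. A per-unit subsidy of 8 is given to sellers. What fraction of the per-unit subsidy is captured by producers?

Producer share = 13/31

Pre-subsidy: 256 - 6.5P = -92 + 9P gives P* = 696/31, Q* = 3412/31.
With the subsidy, sellers receive Ps = Pb + 8 for each unit, where Pb is the price buyers pay.
Supply in terms of Pb becomes Qs = -92 + 9(Pb + 8) = -20 + 9Pb. Setting this equal to demand: 256 - 6.5Pb = -20 + 9Pb, so Pb = 552/31.
Sellers receive Ps = 552/31 + 8 = 800/31; Q' = 256 − 6.5·(552/31) = 4348/31.
Buyers' price falls by P* − Pb = 696/31 − 552/31 = 144/31; sellers' price rises by Ps − P* = 800/31 − 696/31 = 104/31.
So producers capture (104/31)/8 = 13/31 of each unit of subsidy.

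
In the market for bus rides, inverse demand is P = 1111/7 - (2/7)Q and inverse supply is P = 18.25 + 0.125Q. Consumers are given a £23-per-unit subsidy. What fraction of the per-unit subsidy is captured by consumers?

Pre-subsidy: 1111/7 - (2/7)Q = 18.25 + 0.125Q gives Q* = 342 and P* = 61.
With the rebate, buyers effectively pay Pb = Ps − 23, where Ps is the price sellers receive.
On the curves, Pb = 1111/7 - (2/7)Q and Ps = 18.25 + 0.125Q; the wedge Ps − Pb = 23 gives 18.25 + 0.125Q − (1111/7 - (2/7)Q) = 23, so Q' = 398.
Then Pb = 1111/7 − (2/7)·398 = 45 and Ps = 18.25 + 0.125·398 = 68.
Buyers' price falls by P* − Pb = 61 − 45 = 16; sellers' price rises by Ps − P* = 68 − 61 = 7.
So consumers capture 16/23 = 16/23 of each unit of subsidy.

Consumer share = 16/23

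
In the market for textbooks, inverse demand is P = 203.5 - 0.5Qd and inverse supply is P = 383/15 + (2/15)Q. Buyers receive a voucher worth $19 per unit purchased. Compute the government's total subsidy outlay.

Pre-subsidy: 203.5 - 0.5Q = 383/15 + (2/15)Q gives Q* = 281 and P* = 63.
With the rebate, buyers effectively pay Pb = Ps − 19, where Ps is the price sellers receive.
On the curves, Pb = 203.5 - 0.5Q and Ps = 383/15 + (2/15)Q; the wedge Ps − Pb = 19 gives 383/15 + (2/15)Q − (203.5 - 0.5Q) = 19, so Q' = 311.
Then Pb = 203.5 − 0.5·311 = 48 and Ps = 383/15 + (2/15)·311 = 67.
Government outlay = subsidy × quantity = 19 × 311 = 5909.

Government cost = $5909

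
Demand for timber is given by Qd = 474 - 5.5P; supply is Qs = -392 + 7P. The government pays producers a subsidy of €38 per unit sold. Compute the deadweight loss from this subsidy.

Pre-subsidy: 474 - 5.5P = -392 + 7P gives P* = 69.28, Q* = 92.96.
With the subsidy, sellers receive Ps = Pb + 38 for each unit, where Pb is the price buyers pay.
Supply in terms of Pb becomes Qs = -392 + 7(Pb + 38) = -126 + 7Pb. Setting this equal to demand: 474 - 5.5Pb = -126 + 7Pb, so Pb = 48.
Sellers receive Ps = 48 + 38 = 86; Q' = 474 − 5.5·48 = 210.
The subsidy expands output by 210 − 92.96 = 117.04 past the efficient level; on those units the gap between marginal cost and willingness to pay runs from 0 up to 38.
DWL = ½ × 38 × 117.04 = 2223.76.

Deadweight loss = €2223.76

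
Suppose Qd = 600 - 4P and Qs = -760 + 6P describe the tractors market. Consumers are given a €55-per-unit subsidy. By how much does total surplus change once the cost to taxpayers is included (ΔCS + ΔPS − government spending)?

Net change in total surplus = -€3630

Pre-subsidy: 600 - 4P = -760 + 6P gives P* = 136, Q* = 56.
With the rebate, buyers effectively pay Pb = Ps − 55, where Ps is the price sellers receive.
Demand in terms of Ps becomes Qd = 600 − 4(Ps − 55) = 820 - 4Ps. Setting this equal to supply: 820 - 4Ps = -760 + 6Ps, so Ps = 158.
Buyers pay Pb = 158 − 55 = 103; Q' = -760 + 6·158 = 188.
ΔCS = ½(56 + 188)(136 − 103) = 4026; ΔPS = ½(56 + 188)(158 − 136) = 2684.
Government spending = 55 × 188 = 10340.
Net change = 4026 + 2684 − 10340 = -3630. The loss equals the DWL triangle ½·55·132.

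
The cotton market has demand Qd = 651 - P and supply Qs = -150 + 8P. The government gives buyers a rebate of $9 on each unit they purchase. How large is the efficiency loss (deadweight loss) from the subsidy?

Pre-subsidy: 651 - P = -150 + 8P gives P* = 89, Q* = 562.
With the rebate, buyers effectively pay Pb = Ps − 9, where Ps is the price sellers receive.
Demand in terms of Ps becomes Qd = 651 − 1(Ps − 9) = 660 - Ps. Setting this equal to supply: 660 - Ps = -150 + 8Ps, so Ps = 90.
Buyers pay Pb = 90 − 9 = 81; Q' = -150 + 8·90 = 570.
The subsidy expands output by 570 − 562 = 8 past the efficient level; on those units the gap between marginal cost and willingness to pay runs from 0 up to 9.
DWL = ½ × 9 × 8 = 36.

Deadweight loss = $36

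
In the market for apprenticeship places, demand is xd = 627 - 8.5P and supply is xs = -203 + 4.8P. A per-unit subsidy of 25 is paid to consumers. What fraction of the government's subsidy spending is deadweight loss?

Pre-subsidy: 627 - 8.5P = -203 + 4.8P gives P* = 8300/133, x* = 12841/133.
With the rebate, buyers effectively pay Pb = Ps − 25, where Ps is the price sellers receive.
Demand in terms of Ps becomes xd = 627 − 8.5(Ps − 25) = 839.5 - 8.5Ps. Setting this equal to supply: 839.5 - 8.5Ps = -203 + 4.8Ps, so Ps = 10425/133.
Buyers pay Pb = 10425/133 − 25 = 7100/133; x' = -203 + 4.8·(10425/133) = 23041/133.
ΔCS = ½(12841/133 + 23041/133)(8300/133 − 7100/133) = 3075600/2527; ΔPS = ½(12841/133 + 23041/133)(10425/133 − 8300/133) = 5446375/2527.
Government spending = 25 × 23041/133 = 576025/133.
DWL = ½ × 25 × (23041/133 − 12841/133) = 127500/133; fraction = (127500/133) / (576025/133) = 5100/23041.

DWL / government spending = 5100/23041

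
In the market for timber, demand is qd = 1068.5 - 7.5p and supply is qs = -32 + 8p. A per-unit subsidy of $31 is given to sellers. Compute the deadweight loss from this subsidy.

Deadweight loss = $1860

Pre-subsidy: 1068.5 - 7.5p = -32 + 8p gives p* = 71, q* = 536.
With the subsidy, sellers receive ps = pb + 31 for each unit, where pb is the price buyers pay.
Supply in terms of pb becomes qs = -32 + 8(pb + 31) = 216 + 8pb. Setting this equal to demand: 1068.5 - 7.5pb = 216 + 8pb, so pb = 55.
Sellers receive ps = 55 + 31 = 86; q' = 1068.5 − 7.5·55 = 656.
The subsidy expands output by 656 − 536 = 120 past the efficient level; on those units the gap between marginal cost and willingness to pay runs from 0 up to 31.
DWL = ½ × 31 × 120 = 1860.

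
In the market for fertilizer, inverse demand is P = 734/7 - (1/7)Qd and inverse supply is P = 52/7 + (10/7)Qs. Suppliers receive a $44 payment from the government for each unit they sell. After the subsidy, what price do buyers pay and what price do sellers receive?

Buyers pay $92; sellers receive $136

Pre-subsidy: 734/7 - (1/7)Q = 52/7 + (10/7)Q gives Q* = 62 and P* = 96.
With the subsidy, sellers receive Ps = Pb + 44 for each unit, where Pb is the price buyers pay.
On the curves, Pb = 734/7 - (1/7)Q and Ps = 52/7 + (10/7)Q; the wedge Ps − Pb = 44 gives 52/7 + (10/7)Q − (734/7 - (1/7)Q) = 44, so Q' = 90.
Then Pb = 734/7 − (1/7)·90 = 92 and Ps = 52/7 + (10/7)·90 = 136.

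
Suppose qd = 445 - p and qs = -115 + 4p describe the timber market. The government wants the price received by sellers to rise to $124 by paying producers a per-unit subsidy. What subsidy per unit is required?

Required subsidy s = $60 per unit

At a seller price of 124, quantity supplied is -115 + 4·124 = 381.
Buyers absorb 381 only when they pay pb with 445 − 1·pb = 381, i.e. pb = 64.
s = ps − pb = 124 − 64 = 60.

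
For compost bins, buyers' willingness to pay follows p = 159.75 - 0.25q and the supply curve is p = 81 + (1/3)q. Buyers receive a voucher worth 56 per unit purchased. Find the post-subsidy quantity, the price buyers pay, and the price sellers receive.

q' = 231; buyers pay 102; sellers receive 158

Pre-subsidy: 159.75 - 0.25q = 81 + (1/3)q gives q* = 135 and p* = 126.
With the rebate, buyers effectively pay pb = ps − 56, where ps is the price sellers receive.
On the curves, pb = 159.75 - 0.25q and ps = 81 + (1/3)q; the wedge ps − pb = 56 gives 81 + (1/3)q − (159.75 - 0.25q) = 56, so q' = 231.
Then pb = 159.75 − 0.25·231 = 102 and ps = 81 + (1/3)·231 = 158.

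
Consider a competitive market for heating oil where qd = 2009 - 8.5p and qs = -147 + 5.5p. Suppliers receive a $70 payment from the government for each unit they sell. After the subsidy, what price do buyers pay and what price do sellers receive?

Buyers pay $126.5; sellers receive $196.5

Pre-subsidy: 2009 - 8.5p = -147 + 5.5p gives p* = 154, q* = 700.
With the subsidy, sellers receive ps = pb + 70 for each unit, where pb is the price buyers pay.
Supply in terms of pb becomes qs = -147 + 5.5(pb + 70) = 238 + 5.5pb. Setting this equal to demand: 2009 - 8.5pb = 238 + 5.5pb, so pb = 126.5.
Sellers receive ps = 126.5 + 70 = 196.5; q' = 2009 − 8.5·126.5 = 933.75.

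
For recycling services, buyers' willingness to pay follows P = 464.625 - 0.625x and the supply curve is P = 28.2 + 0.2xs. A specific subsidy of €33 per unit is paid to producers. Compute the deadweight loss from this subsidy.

Deadweight loss = €660

Pre-subsidy: 464.625 - 0.625x = 28.2 + 0.2x gives x* = 529 and P* = 134.
With the subsidy, sellers receive Ps = Pb + 33 for each unit, where Pb is the price buyers pay.
On the curves, Pb = 464.625 - 0.625x and Ps = 28.2 + 0.2x; the wedge Ps − Pb = 33 gives 28.2 + 0.2x − (464.625 - 0.625x) = 33, so x' = 569.
Then Pb = 464.625 − 0.625·569 = 109 and Ps = 28.2 + 0.2·569 = 142.
The subsidy expands output by 569 − 529 = 40 past the efficient level; on those units the gap between marginal cost and willingness to pay runs from 0 up to 33.
DWL = ½ × 33 × 40 = 660.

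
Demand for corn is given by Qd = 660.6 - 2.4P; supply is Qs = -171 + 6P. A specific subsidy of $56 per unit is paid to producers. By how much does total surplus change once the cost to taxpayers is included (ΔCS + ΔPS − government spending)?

Pre-subsidy: 660.6 - 2.4P = -171 + 6P gives P* = 99, Q* = 423.
With the subsidy, sellers receive Ps = Pb + 56 for each unit, where Pb is the price buyers pay.
Supply in terms of Pb becomes Qs = -171 + 6(Pb + 56) = 165 + 6Pb. Setting this equal to demand: 660.6 - 2.4Pb = 165 + 6Pb, so Pb = 59.
Sellers receive Ps = 59 + 56 = 115; Q' = 660.6 − 2.4·59 = 519.
ΔCS = ½(423 + 519)(99 − 59) = 18840; ΔPS = ½(423 + 519)(115 − 99) = 7536.
Government spending = 56 × 519 = 29064.
Net change = 18840 + 7536 − 29064 = -2688. The loss equals the DWL triangle ½·56·96.

Net change in total surplus = -$2688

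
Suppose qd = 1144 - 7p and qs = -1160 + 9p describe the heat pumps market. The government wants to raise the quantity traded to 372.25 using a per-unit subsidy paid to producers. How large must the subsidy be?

At q = 372.25, invert demand for the buyer price: pb = (1144 − 372.25)/7 = 110.25; invert supply for the seller price: ps = (372.25 − (-1160))/9 = 170.25.
The subsidy must fill the gap: s = ps − pb = 170.25 − 110.25 = 60.

Required subsidy s = 60 per unit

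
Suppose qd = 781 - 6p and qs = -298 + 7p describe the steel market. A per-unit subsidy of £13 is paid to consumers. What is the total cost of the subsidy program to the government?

Pre-subsidy: 781 - 6p = -298 + 7p gives p* = 83, q* = 283.
With the rebate, buyers effectively pay pb = ps − 13, where ps is the price sellers receive.
Demand in terms of ps becomes qd = 781 − 6(ps − 13) = 859 - 6ps. Setting this equal to supply: 859 - 6ps = -298 + 7ps, so ps = 89.
Buyers pay pb = 89 − 13 = 76; q' = -298 + 7·89 = 325.
Government outlay = subsidy × quantity = 13 × 325 = 4225.

Government cost = £4225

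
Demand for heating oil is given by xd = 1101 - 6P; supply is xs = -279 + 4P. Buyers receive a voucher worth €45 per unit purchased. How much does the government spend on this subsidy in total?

Government cost = €17145

Pre-subsidy: 1101 - 6P = -279 + 4P gives P* = 138, x* = 273.
With the rebate, buyers effectively pay Pb = Ps − 45, where Ps is the price sellers receive.
Demand in terms of Ps becomes xd = 1101 − 6(Ps − 45) = 1371 - 6Ps. Setting this equal to supply: 1371 - 6Ps = -279 + 4Ps, so Ps = 165.
Buyers pay Pb = 165 − 45 = 120; x' = -279 + 4·165 = 381.
Government outlay = subsidy × quantity = 45 × 381 = 17145.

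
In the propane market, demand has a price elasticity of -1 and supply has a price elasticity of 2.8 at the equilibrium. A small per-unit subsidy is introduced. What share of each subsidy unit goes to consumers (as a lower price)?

Consumer share = 14/19

For a small subsidy around the equilibrium, the benefit split depends on the relative slopes, which at a point are proportional to the elasticities.
Buyer share = εs/(εs + |εd|) = 2.8/(2.8 + 1) = 14/19; seller share = |εd|/(εs + |εd|) = 5/19.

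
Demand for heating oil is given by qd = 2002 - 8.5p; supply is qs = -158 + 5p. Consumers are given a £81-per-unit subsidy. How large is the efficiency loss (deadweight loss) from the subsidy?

Deadweight loss = £10327.5

Pre-subsidy: 2002 - 8.5p = -158 + 5p gives p* = 160, q* = 642.
With the rebate, buyers effectively pay pb = ps − 81, where ps is the price sellers receive.
Demand in terms of ps becomes qd = 2002 − 8.5(ps − 81) = 2690.5 - 8.5ps. Setting this equal to supply: 2690.5 - 8.5ps = -158 + 5ps, so ps = 211.
Buyers pay pb = 211 − 81 = 130; q' = -158 + 5·211 = 897.
The subsidy expands output by 897 − 642 = 255 past the efficient level; on those units the gap between marginal cost and willingness to pay runs from 0 up to 81.
DWL = ½ × 81 × 255 = 10327.5.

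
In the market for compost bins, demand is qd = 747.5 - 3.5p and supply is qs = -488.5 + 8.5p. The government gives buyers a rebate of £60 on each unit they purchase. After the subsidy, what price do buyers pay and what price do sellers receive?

Pre-subsidy: 747.5 - 3.5p = -488.5 + 8.5p gives p* = 103, q* = 387.
With the rebate, buyers effectively pay pb = ps − 60, where ps is the price sellers receive.
Demand in terms of ps becomes qd = 747.5 − 3.5(ps − 60) = 957.5 - 3.5ps. Setting this equal to supply: 957.5 - 3.5ps = -488.5 + 8.5ps, so ps = 120.5.
Buyers pay pb = 120.5 − 60 = 60.5; q' = -488.5 + 8.5·120.5 = 535.75.

Buyers pay £60.5; sellers receive £120.5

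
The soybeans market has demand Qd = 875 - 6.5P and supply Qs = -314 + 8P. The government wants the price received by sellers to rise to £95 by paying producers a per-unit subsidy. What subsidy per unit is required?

Required subsidy s = £29 per unit

At a seller price of 95, quantity supplied is -314 + 8·95 = 446.
Buyers absorb 446 only when they pay Pb with 875 − 6.5·Pb = 446, i.e. Pb = 66.
s = Ps − Pb = 95 − 66 = 29.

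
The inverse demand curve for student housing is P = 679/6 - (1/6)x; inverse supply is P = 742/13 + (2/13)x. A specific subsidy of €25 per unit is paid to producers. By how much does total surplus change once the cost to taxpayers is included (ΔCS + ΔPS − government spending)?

Pre-subsidy: 679/6 - (1/6)x = 742/13 + (2/13)x gives x* = 175 and P* = 84.
With the subsidy, sellers receive Ps = Pb + 25 for each unit, where Pb is the price buyers pay.
On the curves, Pb = 679/6 - (1/6)x and Ps = 742/13 + (2/13)x; the wedge Ps − Pb = 25 gives 742/13 + (2/13)x − (679/6 - (1/6)x) = 25, so x' = 253.
Then Pb = 679/6 − (1/6)·253 = 71 and Ps = 742/13 + (2/13)·253 = 96.
ΔCS = ½(175 + 253)(84 − 71) = 2782; ΔPS = ½(175 + 253)(96 − 84) = 2568.
Government spending = 25 × 253 = 6325.
Net change = 2782 + 2568 − 6325 = -975. The loss equals the DWL triangle ½·25·78.

Net change in total surplus = -€975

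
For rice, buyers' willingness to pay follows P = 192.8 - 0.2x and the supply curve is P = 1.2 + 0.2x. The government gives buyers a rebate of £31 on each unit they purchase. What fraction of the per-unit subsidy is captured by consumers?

Pre-subsidy: 192.8 - 0.2x = 1.2 + 0.2x gives x* = 479 and P* = 97.
With the rebate, buyers effectively pay Pb = Ps − 31, where Ps is the price sellers receive.
On the curves, Pb = 192.8 - 0.2x and Ps = 1.2 + 0.2x; the wedge Ps − Pb = 31 gives 1.2 + 0.2x − (192.8 - 0.2x) = 31, so x' = 556.5.
Then Pb = 192.8 − 0.2·556.5 = 81.5 and Ps = 1.2 + 0.2·556.5 = 112.5.
Buyers' price falls by P* − Pb = 97 − 81.5 = 15.5; sellers' price rises by Ps − P* = 112.5 − 97 = 15.5.
So consumers capture 15.5/31 = 0.5 of each unit of subsidy.

Consumer share = 0.5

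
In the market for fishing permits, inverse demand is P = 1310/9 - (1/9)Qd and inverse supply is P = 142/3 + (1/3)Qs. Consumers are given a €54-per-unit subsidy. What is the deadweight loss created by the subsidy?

Deadweight loss = €3280.5

Pre-subsidy: 1310/9 - (1/9)Q = 142/3 + (1/3)Q gives Q* = 221 and P* = 121.
With the rebate, buyers effectively pay Pb = Ps − 54, where Ps is the price sellers receive.
On the curves, Pb = 1310/9 - (1/9)Q and Ps = 142/3 + (1/3)Q; the wedge Ps − Pb = 54 gives 142/3 + (1/3)Q − (1310/9 - (1/9)Q) = 54, so Q' = 342.5.
Then Pb = 1310/9 − (1/9)·342.5 = 107.5 and Ps = 142/3 + (1/3)·342.5 = 161.5.
The subsidy expands output by 342.5 − 221 = 121.5 past the efficient level; on those units the gap between marginal cost and willingness to pay runs from 0 up to 54.
DWL = ½ × 54 × 121.5 = 3280.5.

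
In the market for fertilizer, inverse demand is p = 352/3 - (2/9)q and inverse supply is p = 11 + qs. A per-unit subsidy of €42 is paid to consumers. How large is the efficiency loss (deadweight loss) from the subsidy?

Pre-subsidy: 352/3 - (2/9)q = 11 + q gives q* = 87 and p* = 98.
With the rebate, buyers effectively pay pb = ps − 42, where ps is the price sellers receive.
On the curves, pb = 352/3 - (2/9)q and ps = 11 + q; the wedge ps − pb = 42 gives 11 + q − (352/3 - (2/9)q) = 42, so q' = 1335/11.
Then pb = 352/3 − (2/9)·(1335/11) = 994/11 and ps = 11 + 1·(1335/11) = 1456/11.
The subsidy expands output by 1335/11 − 87 = 378/11 past the efficient level; on those units the gap between marginal cost and willingness to pay runs from 0 up to 42.
DWL = ½ × 42 × 378/11 = 7938/11.

Deadweight loss = 7938/11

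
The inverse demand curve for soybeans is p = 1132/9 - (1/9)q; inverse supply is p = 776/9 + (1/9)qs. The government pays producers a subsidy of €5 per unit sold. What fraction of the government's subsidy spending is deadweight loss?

Pre-subsidy: 1132/9 - (1/9)q = 776/9 + (1/9)q gives q* = 178 and p* = 106.
With the subsidy, sellers receive ps = pb + 5 for each unit, where pb is the price buyers pay.
On the curves, pb = 1132/9 - (1/9)q and ps = 776/9 + (1/9)q; the wedge ps − pb = 5 gives 776/9 + (1/9)q − (1132/9 - (1/9)q) = 5, so q' = 200.5.
Then pb = 1132/9 − (1/9)·200.5 = 103.5 and ps = 776/9 + (1/9)·200.5 = 108.5.
ΔCS = ½(178 + 200.5)(106 − 103.5) = 473.125; ΔPS = ½(178 + 200.5)(108.5 − 106) = 473.125.
Government spending = 5 × 200.5 = 1002.5.
DWL = ½ × 5 × (200.5 − 178) = 56.25; fraction = 56.25 / 1002.5 = 45/802.

DWL / government spending = 45/802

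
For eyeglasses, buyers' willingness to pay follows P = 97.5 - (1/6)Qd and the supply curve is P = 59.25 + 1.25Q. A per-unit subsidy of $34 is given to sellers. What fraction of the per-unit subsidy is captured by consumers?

Consumer share = 2/17

Pre-subsidy: 97.5 - (1/6)Q = 59.25 + 1.25Q gives Q* = 27 and P* = 93.
With the subsidy, sellers receive Ps = Pb + 34 for each unit, where Pb is the price buyers pay.
On the curves, Pb = 97.5 - (1/6)Q and Ps = 59.25 + 1.25Q; the wedge Ps − Pb = 34 gives 59.25 + 1.25Q − (97.5 - (1/6)Q) = 34, so Q' = 51.
Then Pb = 97.5 − (1/6)·51 = 89 and Ps = 59.25 + 1.25·51 = 123.
Buyers' price falls by P* − Pb = 93 − 89 = 4; sellers' price rises by Ps − P* = 123 − 93 = 30.
So consumers capture 4/34 = 2/17 of each unit of subsidy.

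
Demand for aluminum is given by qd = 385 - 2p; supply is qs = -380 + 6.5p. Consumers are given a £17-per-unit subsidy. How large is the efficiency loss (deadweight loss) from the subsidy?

Pre-subsidy: 385 - 2p = -380 + 6.5p gives p* = 90, q* = 205.
With the rebate, buyers effectively pay pb = ps − 17, where ps is the price sellers receive.
Demand in terms of ps becomes qd = 385 − 2(ps − 17) = 419 - 2ps. Setting this equal to supply: 419 - 2ps = -380 + 6.5ps, so ps = 94.
Buyers pay pb = 94 − 17 = 77; q' = -380 + 6.5·94 = 231.
The subsidy expands output by 231 − 205 = 26 past the efficient level; on those units the gap between marginal cost and willingness to pay runs from 0 up to 17.
DWL = ½ × 17 × 26 = 221.

Deadweight loss = £221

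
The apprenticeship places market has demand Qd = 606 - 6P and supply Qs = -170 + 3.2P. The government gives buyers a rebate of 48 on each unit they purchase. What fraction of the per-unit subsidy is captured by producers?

Pre-subsidy: 606 - 6P = -170 + 3.2P gives P* = 1940/23, Q* = 2298/23.
With the rebate, buyers effectively pay Pb = Ps − 48, where Ps is the price sellers receive.
Demand in terms of Ps becomes Qd = 606 − 6(Ps − 48) = 894 - 6Ps. Setting this equal to supply: 894 - 6Ps = -170 + 3.2Ps, so Ps = 2660/23.
Buyers pay Pb = 2660/23 − 48 = 1556/23; Q' = -170 + 3.2·(2660/23) = 4602/23.
Buyers' price falls by P* − Pb = 1940/23 − 1556/23 = 384/23; sellers' price rises by Ps − P* = 2660/23 − 1940/23 = 720/23.
So producers capture (720/23)/48 = 15/23 of each unit of subsidy.

Producer share = 15/23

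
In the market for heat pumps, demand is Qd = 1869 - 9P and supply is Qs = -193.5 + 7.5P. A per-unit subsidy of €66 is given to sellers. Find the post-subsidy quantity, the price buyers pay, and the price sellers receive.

Q' = 1014; buyers pay €95; sellers receive €161

Pre-subsidy: 1869 - 9P = -193.5 + 7.5P gives P* = 125, Q* = 744.
With the subsidy, sellers receive Ps = Pb + 66 for each unit, where Pb is the price buyers pay.
Supply in terms of Pb becomes Qs = -193.5 + 7.5(Pb + 66) = 301.5 + 7.5Pb. Setting this equal to demand: 1869 - 9Pb = 301.5 + 7.5Pb, so Pb = 95.
Sellers receive Ps = 95 + 66 = 161; Q' = 1869 − 9·95 = 1014.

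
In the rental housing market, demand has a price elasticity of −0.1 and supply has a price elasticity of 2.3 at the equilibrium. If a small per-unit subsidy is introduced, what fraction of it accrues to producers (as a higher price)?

Producer share = 1/24

For a small subsidy around the equilibrium, the benefit split depends on the relative slopes, which at a point are proportional to the elasticities.
Buyer share = εs/(εs + |εd|) = 2.3/(2.3 + 0.1) = 23/24; seller share = |εd|/(εs + |εd|) = 1/24.
So producers capture 1/24 of the subsidy.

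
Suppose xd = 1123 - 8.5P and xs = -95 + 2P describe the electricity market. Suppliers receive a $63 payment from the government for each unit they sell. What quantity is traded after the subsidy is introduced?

Pre-subsidy: 1123 - 8.5P = -95 + 2P gives P* = 116, x* = 137.
With the subsidy, sellers receive Ps = Pb + 63 for each unit, where Pb is the price buyers pay.
Supply in terms of Pb becomes xs = -95 + 2(Pb + 63) = 31 + 2Pb. Setting this equal to demand: 1123 - 8.5Pb = 31 + 2Pb, so Pb = 104.
Sellers receive Ps = 104 + 63 = 167; x' = 1123 − 8.5·104 = 239.

x' = 239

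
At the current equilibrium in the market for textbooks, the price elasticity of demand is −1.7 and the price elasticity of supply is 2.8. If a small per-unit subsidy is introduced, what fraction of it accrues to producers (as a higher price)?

Producer share = 17/45

For a small subsidy around the equilibrium, the benefit split depends on the relative slopes, which at a point are proportional to the elasticities.
Buyer share = εs/(εs + |εd|) = 2.8/(2.8 + 1.7) = 28/45; seller share = |εd|/(εs + |εd|) = 17/45.
So producers capture 17/45 of the subsidy.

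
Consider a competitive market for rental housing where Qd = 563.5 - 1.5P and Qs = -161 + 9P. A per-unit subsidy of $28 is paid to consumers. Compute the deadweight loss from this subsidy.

Pre-subsidy: 563.5 - 1.5P = -161 + 9P gives P* = 69, Q* = 460.
With the rebate, buyers effectively pay Pb = Ps − 28, where Ps is the price sellers receive.
Demand in terms of Ps becomes Qd = 563.5 − 1.5(Ps − 28) = 605.5 - 1.5Ps. Setting this equal to supply: 605.5 - 1.5Ps = -161 + 9Ps, so Ps = 73.
Buyers pay Pb = 73 − 28 = 45; Q' = -161 + 9·73 = 496.
The subsidy expands output by 496 − 460 = 36 past the efficient level; on those units the gap between marginal cost and willingness to pay runs from 0 up to 28.
DWL = ½ × 28 × 36 = 504.

Deadweight loss = $504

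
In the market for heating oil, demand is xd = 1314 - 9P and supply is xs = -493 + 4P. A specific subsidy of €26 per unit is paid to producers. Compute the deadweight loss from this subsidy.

Pre-subsidy: 1314 - 9P = -493 + 4P gives P* = 139, x* = 63.
With the subsidy, sellers receive Ps = Pb + 26 for each unit, where Pb is the price buyers pay.
Supply in terms of Pb becomes xs = -493 + 4(Pb + 26) = -389 + 4Pb. Setting this equal to demand: 1314 - 9Pb = -389 + 4Pb, so Pb = 131.
Sellers receive Ps = 131 + 26 = 157; x' = 1314 − 9·131 = 135.
The subsidy expands output by 135 − 63 = 72 past the efficient level; on those units the gap between marginal cost and willingness to pay runs from 0 up to 26.
DWL = ½ × 26 × 72 = 936.

Deadweight loss = €936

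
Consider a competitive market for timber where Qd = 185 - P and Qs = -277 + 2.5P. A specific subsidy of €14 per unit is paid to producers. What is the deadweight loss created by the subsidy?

Deadweight loss = €70

Pre-subsidy: 185 - P = -277 + 2.5P gives P* = 132, Q* = 53.
With the subsidy, sellers receive Ps = Pb + 14 for each unit, where Pb is the price buyers pay.
Supply in terms of Pb becomes Qs = -277 + 2.5(Pb + 14) = -242 + 2.5Pb. Setting this equal to demand: 185 - Pb = -242 + 2.5Pb, so Pb = 122.
Sellers receive Ps = 122 + 14 = 136; Q' = 185 − 1·122 = 63.
The subsidy expands output by 63 − 53 = 10 past the efficient level; on those units the gap between marginal cost and willingness to pay runs from 0 up to 14.
DWL = ½ × 14 × 10 = 70.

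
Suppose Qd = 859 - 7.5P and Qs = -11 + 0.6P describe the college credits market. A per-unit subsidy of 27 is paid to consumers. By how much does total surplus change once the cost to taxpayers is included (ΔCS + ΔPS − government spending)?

Net change in total surplus = -202.5

Pre-subsidy: 859 - 7.5P = -11 + 0.6P gives P* = 2900/27, Q* = 481/9.
With the rebate, buyers effectively pay Pb = Ps − 27, where Ps is the price sellers receive.
Demand in terms of Ps becomes Qd = 859 − 7.5(Ps − 27) = 1061.5 - 7.5Ps. Setting this equal to supply: 1061.5 - 7.5Ps = -11 + 0.6Ps, so Ps = 3575/27.
Buyers pay Pb = 3575/27 − 27 = 2846/27; Q' = -11 + 0.6·(3575/27) = 616/9.
ΔCS = ½(481/9 + 616/9)(2900/27 − 2846/27) = 1097/9; ΔPS = ½(481/9 + 616/9)(3575/27 − 2900/27) = 27425/18.
Government spending = 27 × 616/9 = 1848.
Net change = 1097/9 + 27425/18 − 1848 = -202.5. The loss equals the DWL triangle ½·27·15.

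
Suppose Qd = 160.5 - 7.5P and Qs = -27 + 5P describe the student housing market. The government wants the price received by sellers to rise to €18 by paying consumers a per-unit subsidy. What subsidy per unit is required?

At a seller price of 18, quantity supplied is -27 + 5·18 = 63.
Buyers absorb 63 only when they pay Pb with 160.5 − 7.5·Pb = 63, i.e. Pb = 13.
s = Ps − Pb = 18 − 13 = 5.

Required subsidy s = €5 per unit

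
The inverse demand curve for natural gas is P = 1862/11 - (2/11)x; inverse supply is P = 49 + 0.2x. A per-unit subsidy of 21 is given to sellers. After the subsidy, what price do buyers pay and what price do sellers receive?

Pre-subsidy: 1862/11 - (2/11)x = 49 + 0.2x gives x* = 315 and P* = 112.
With the subsidy, sellers receive Ps = Pb + 21 for each unit, where Pb is the price buyers pay.
On the curves, Pb = 1862/11 - (2/11)x and Ps = 49 + 0.2x; the wedge Ps − Pb = 21 gives 49 + 0.2x − (1862/11 - (2/11)x) = 21, so x' = 370.
Then Pb = 1862/11 − (2/11)·370 = 102 and Ps = 49 + 0.2·370 = 123.

Buyers pay 102; sellers receive 123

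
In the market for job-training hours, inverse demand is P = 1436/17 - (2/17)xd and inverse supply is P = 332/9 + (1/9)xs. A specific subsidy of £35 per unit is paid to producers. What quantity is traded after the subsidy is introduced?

x' = 361

Pre-subsidy: 1436/17 - (2/17)x = 332/9 + (1/9)x gives x* = 208 and P* = 60.
With the subsidy, sellers receive Ps = Pb + 35 for each unit, where Pb is the price buyers pay.
On the curves, Pb = 1436/17 - (2/17)x and Ps = 332/9 + (1/9)x; the wedge Ps − Pb = 35 gives 332/9 + (1/9)x − (1436/17 - (2/17)x) = 35, so x' = 361.
Then Pb = 1436/17 − (2/17)·361 = 42 and Ps = 332/9 + (1/9)·361 = 77.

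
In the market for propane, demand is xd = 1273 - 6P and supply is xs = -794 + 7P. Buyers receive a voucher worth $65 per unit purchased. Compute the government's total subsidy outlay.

Pre-subsidy: 1273 - 6P = -794 + 7P gives P* = 159, x* = 319.
With the rebate, buyers effectively pay Pb = Ps − 65, where Ps is the price sellers receive.
Demand in terms of Ps becomes xd = 1273 − 6(Ps − 65) = 1663 - 6Ps. Setting this equal to supply: 1663 - 6Ps = -794 + 7Ps, so Ps = 189.
Buyers pay Pb = 189 − 65 = 124; x' = -794 + 7·189 = 529.
Government outlay = subsidy × quantity = 65 × 529 = 34385.

Government cost = $34385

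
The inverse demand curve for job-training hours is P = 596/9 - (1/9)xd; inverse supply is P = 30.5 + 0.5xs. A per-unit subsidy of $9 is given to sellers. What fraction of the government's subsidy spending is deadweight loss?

Pre-subsidy: 596/9 - (1/9)x = 30.5 + 0.5x gives x* = 643/11 and P* = 657/11.
With the subsidy, sellers receive Ps = Pb + 9 for each unit, where Pb is the price buyers pay.
On the curves, Pb = 596/9 - (1/9)x and Ps = 30.5 + 0.5x; the wedge Ps − Pb = 9 gives 30.5 + 0.5x − (596/9 - (1/9)x) = 9, so x' = 805/11.
Then Pb = 596/9 − (1/9)·(805/11) = 639/11 and Ps = 30.5 + 0.5·(805/11) = 738/11.
ΔCS = ½(643/11 + 805/11)(657/11 − 639/11) = 13032/121; ΔPS = ½(643/11 + 805/11)(738/11 − 657/11) = 58644/121.
Government spending = 9 × 805/11 = 7245/11.
DWL = ½ × 9 × (805/11 − 643/11) = 729/11; fraction = (729/11) / (7245/11) = 81/805.

DWL / government spending = 81/805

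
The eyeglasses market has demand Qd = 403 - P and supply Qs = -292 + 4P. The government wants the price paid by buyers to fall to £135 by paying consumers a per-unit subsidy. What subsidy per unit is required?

At a buyer price of 135, quantity demanded is 403 − 1·135 = 268.
Sellers supply 268 only when they receive Ps with -292 + 4·Ps = 268, i.e. Ps = 140.
s = Ps − Pb = 140 − 135 = 5.

Required subsidy s = £5 per unit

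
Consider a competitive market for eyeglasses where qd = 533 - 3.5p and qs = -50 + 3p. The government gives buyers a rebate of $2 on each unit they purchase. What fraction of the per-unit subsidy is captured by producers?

Producer share = 7/13

Pre-subsidy: 533 - 3.5p = -50 + 3p gives p* = 1166/13, q* = 2848/13.
With the rebate, buyers effectively pay pb = ps − 2, where ps is the price sellers receive.
Demand in terms of ps becomes qd = 533 − 3.5(ps − 2) = 540 - 3.5ps. Setting this equal to supply: 540 - 3.5ps = -50 + 3ps, so ps = 1180/13.
Buyers pay pb = 1180/13 − 2 = 1154/13; q' = -50 + 3·(1180/13) = 2890/13.
Buyers' price falls by p* − pb = 1166/13 − 1154/13 = 12/13; sellers' price rises by ps − p* = 1180/13 − 1166/13 = 14/13.
So producers capture (14/13)/2 = 7/13 of each unit of subsidy.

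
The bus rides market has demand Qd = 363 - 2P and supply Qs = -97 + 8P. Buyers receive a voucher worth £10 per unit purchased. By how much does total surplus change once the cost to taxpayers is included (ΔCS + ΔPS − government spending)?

Pre-subsidy: 363 - 2P = -97 + 8P gives P* = 46, Q* = 271.
With the rebate, buyers effectively pay Pb = Ps − 10, where Ps is the price sellers receive.
Demand in terms of Ps becomes Qd = 363 − 2(Ps − 10) = 383 - 2Ps. Setting this equal to supply: 383 - 2Ps = -97 + 8Ps, so Ps = 48.
Buyers pay Pb = 48 − 10 = 38; Q' = -97 + 8·48 = 287.
ΔCS = ½(271 + 287)(46 − 38) = 2232; ΔPS = ½(271 + 287)(48 − 46) = 558.
Government spending = 10 × 287 = 2870.
Net change = 2232 + 558 − 2870 = -80. The loss equals the DWL triangle ½·10·16.

Net change in total surplus = -£80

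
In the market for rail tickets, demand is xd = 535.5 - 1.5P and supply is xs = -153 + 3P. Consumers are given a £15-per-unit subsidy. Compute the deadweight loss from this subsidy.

Pre-subsidy: 535.5 - 1.5P = -153 + 3P gives P* = 153, x* = 306.
With the rebate, buyers effectively pay Pb = Ps − 15, where Ps is the price sellers receive.
Demand in terms of Ps becomes xd = 535.5 − 1.5(Ps − 15) = 558 - 1.5Ps. Setting this equal to supply: 558 - 1.5Ps = -153 + 3Ps, so Ps = 158.
Buyers pay Pb = 158 − 15 = 143; x' = -153 + 3·158 = 321.
The subsidy expands output by 321 − 306 = 15 past the efficient level; on those units the gap between marginal cost and willingness to pay runs from 0 up to 15.
DWL = ½ × 15 × 15 = 112.5.

Deadweight loss = £112.5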